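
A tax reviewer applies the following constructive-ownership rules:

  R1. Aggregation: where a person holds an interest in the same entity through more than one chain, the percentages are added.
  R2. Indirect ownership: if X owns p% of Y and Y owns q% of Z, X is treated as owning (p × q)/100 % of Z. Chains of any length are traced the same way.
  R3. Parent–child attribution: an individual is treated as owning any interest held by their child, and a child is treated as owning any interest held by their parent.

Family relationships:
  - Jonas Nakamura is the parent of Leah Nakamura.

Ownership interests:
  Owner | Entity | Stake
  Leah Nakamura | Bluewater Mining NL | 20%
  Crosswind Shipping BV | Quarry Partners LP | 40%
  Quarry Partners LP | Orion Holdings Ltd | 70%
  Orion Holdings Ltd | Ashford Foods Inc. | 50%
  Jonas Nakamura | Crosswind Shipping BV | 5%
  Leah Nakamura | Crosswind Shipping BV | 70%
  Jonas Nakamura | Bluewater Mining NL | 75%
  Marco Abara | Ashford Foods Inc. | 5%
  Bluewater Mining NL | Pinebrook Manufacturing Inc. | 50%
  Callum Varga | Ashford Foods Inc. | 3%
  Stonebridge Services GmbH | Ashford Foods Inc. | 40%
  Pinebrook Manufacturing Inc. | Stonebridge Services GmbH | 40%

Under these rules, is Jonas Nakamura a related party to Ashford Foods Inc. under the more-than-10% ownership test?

By parent–child attribution (R3), Jonas Nakamura is treated as also owning Leah Nakamura's interest in Bluewater Mining NL, giving 75% + 20% = 95%.
By parent–child attribution (R3), Jonas Nakamura is treated as also owning Leah Nakamura's interest in Crosswind Shipping BV, giving 5% + 70% = 75%.
Chain via Bluewater Mining NL → Pinebrook Manufacturing Inc. → Stonebridge Services GmbH (R2): 95% × 50% × 40% × 40% = 7.6% of Ashford Foods Inc.
Chain via Crosswind Shipping BV → Quarry Partners LP → Orion Holdings Ltd (R2): 75% × 40% × 70% × 50% = 10.5% of Ashford Foods Inc.
Aggregating (R1): 7.6% + 10.5% = 18.1%.
18.1% exceeds the 10% threshold, so Jonas is a related party to Ashford Foods Inc.

Yes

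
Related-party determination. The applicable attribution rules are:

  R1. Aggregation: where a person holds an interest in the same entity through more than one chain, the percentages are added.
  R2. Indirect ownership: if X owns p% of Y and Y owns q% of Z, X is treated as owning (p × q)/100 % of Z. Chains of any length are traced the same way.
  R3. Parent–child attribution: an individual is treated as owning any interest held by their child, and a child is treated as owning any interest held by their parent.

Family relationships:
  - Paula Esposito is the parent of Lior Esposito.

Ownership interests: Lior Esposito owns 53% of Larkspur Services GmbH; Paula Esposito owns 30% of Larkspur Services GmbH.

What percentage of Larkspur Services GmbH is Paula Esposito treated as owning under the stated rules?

By parent–child attribution (R3), Paula Esposito is treated as also owning Lior Esposito's interest in Larkspur Services GmbH, giving 30% + 53% = 83%.
Direct interest in Larkspur Services GmbH: 83%.

83%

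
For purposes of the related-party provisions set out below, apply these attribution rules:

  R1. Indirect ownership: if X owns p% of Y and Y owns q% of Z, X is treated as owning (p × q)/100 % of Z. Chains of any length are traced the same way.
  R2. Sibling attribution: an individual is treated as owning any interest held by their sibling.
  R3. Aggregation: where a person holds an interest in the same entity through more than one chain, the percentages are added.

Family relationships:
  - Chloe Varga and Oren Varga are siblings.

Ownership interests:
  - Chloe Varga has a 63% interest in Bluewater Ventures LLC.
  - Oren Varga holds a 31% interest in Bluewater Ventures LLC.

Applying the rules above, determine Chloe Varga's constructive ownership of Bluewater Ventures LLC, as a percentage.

By sibling attribution (R2), Chloe Varga is treated as also owning Oren Varga's interest in Bluewater Ventures LLC, giving 63% + 31% = 94%.
Direct interest in Bluewater Ventures LLC: 94%.

94%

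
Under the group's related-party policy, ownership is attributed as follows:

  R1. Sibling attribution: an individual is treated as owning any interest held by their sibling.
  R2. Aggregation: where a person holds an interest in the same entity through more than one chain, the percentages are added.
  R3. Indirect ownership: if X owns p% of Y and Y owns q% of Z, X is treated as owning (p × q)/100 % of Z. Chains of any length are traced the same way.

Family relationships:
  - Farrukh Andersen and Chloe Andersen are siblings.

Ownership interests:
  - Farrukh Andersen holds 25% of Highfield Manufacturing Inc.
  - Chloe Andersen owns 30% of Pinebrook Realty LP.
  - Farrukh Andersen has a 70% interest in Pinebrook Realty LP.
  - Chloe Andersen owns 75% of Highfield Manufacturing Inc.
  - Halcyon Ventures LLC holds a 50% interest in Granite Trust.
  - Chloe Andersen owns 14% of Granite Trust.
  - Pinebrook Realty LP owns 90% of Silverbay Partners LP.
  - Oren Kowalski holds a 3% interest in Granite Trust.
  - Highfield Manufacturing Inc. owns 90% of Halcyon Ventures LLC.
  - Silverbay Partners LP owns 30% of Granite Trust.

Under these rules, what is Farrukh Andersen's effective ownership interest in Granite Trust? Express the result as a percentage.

By sibling attribution (R1), Farrukh Andersen is treated as also owning Chloe Andersen's interest in Highfield Manufacturing Inc, giving 25% + 75% = 100%.
By sibling attribution (R1), Farrukh Andersen is treated as also owning Chloe Andersen's interest in Pinebrook Realty LP, giving 70% + 30% = 100%.
By sibling attribution (R1), Farrukh Andersen is treated as owning Chloe Andersen's 14% interest in Granite Trust.
Chain via Highfield Manufacturing Inc. → Halcyon Ventures LLC (R3): 100% × 90% × 50% = 45% of Granite Trust.
Chain via Pinebrook Realty LP → Silverbay Partners LP (R3): 100% × 90% × 30% = 27% of Granite Trust.
Direct interest in Granite Trust: 14%.
Aggregating (R2): 45% + 27% + 14% = 86%.

86%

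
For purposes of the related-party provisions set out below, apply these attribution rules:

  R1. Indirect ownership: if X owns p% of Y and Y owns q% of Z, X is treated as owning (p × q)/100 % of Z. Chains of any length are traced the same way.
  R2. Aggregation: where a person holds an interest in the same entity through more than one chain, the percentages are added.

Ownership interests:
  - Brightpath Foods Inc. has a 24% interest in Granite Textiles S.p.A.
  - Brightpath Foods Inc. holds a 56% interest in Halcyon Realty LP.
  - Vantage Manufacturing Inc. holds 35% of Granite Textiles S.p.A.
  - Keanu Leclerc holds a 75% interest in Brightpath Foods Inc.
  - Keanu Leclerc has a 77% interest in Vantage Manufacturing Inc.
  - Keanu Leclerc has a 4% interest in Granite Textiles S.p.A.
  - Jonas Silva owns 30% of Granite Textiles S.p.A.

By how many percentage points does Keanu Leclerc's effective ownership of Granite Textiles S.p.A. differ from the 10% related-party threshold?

38.95

Chain via Vantage Manufacturing Inc. (R1): 77% × 35% = 26.95% of Granite Textiles S.p.A.
Chain via Brightpath Foods Inc. (R1): 75% × 24% = 18% of Granite Textiles S.p.A.
Direct interest in Granite Textiles S.p.A: 4%.
Aggregating (R2): 26.95% + 18% + 4% = 48.95%.
48.95% exceeds the 10% threshold by 38.95 percentage points.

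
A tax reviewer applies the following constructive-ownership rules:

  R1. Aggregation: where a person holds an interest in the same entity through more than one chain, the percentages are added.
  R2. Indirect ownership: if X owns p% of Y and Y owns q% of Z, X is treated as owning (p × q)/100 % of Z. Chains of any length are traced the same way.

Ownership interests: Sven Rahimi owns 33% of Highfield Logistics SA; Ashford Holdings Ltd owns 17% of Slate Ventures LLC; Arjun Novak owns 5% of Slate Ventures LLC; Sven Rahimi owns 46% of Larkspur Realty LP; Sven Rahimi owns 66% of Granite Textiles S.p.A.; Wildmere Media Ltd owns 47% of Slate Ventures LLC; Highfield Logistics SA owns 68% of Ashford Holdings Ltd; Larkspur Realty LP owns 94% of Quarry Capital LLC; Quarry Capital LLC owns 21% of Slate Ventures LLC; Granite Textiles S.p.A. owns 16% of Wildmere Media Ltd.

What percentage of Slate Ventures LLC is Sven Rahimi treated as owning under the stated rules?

Chain via Granite Textiles S.p.A. → Wildmere Media Ltd (R2): 66% × 16% × 47% = 4.9632% of Slate Ventures LLC.
Chain via Larkspur Realty LP → Quarry Capital LLC (R2): 46% × 94% × 21% = 9.0804% of Slate Ventures LLC.
Chain via Highfield Logistics SA → Ashford Holdings Ltd (R2): 33% × 68% × 17% = 3.8148% of Slate Ventures LLC.
Aggregating (R1): 4.9632% + 9.0804% + 3.8148% = 17.8584%.

17.8584%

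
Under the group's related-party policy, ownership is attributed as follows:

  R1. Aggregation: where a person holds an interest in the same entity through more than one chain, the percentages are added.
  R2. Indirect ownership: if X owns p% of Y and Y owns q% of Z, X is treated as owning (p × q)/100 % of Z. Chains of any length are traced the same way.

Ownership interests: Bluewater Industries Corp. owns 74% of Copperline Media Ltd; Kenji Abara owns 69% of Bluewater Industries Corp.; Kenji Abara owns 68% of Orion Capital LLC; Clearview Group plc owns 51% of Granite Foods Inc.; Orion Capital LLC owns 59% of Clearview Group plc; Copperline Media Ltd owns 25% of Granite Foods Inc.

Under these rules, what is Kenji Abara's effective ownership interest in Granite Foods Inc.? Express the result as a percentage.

Chain via Bluewater Industries Corp. → Copperline Media Ltd (R2): 69% × 74% × 25% = 12.765% of Granite Foods Inc.
Chain via Orion Capital LLC → Clearview Group plc (R2): 68% × 59% × 51% = 20.4612% of Granite Foods Inc.
Aggregating (R1): 12.765% + 20.4612% = 33.2262%.

33.2262%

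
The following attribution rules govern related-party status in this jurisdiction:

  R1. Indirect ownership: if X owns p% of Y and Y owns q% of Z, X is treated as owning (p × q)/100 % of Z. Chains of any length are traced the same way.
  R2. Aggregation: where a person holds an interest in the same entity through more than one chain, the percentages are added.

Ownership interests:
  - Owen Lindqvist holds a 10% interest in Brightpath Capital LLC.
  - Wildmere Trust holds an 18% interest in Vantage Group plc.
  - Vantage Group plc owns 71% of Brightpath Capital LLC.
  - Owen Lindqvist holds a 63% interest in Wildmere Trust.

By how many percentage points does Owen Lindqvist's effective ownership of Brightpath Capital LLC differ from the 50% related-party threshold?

31.9486

Chain via Wildmere Trust → Vantage Group plc (R1): 63% × 18% × 71% = 8.0514% of Brightpath Capital LLC.
Direct interest in Brightpath Capital LLC: 10%.
Aggregating (R2): 8.0514% + 10% = 18.0514%.
18.0514% falls short of the 50% threshold by 31.9486 percentage points.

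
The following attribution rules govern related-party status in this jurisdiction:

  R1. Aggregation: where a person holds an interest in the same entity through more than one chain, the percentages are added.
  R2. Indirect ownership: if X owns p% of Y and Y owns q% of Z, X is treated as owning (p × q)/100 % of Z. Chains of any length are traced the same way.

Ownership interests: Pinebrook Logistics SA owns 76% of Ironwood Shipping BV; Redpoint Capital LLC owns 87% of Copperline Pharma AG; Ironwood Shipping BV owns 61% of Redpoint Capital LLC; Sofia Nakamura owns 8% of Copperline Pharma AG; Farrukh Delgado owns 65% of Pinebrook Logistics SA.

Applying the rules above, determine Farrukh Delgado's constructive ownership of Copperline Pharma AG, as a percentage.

Chain via Pinebrook Logistics SA → Ironwood Shipping BV → Redpoint Capital LLC (R2): 65% × 76% × 61% × 87% = 26.21658% of Copperline Pharma AG.

26.21658%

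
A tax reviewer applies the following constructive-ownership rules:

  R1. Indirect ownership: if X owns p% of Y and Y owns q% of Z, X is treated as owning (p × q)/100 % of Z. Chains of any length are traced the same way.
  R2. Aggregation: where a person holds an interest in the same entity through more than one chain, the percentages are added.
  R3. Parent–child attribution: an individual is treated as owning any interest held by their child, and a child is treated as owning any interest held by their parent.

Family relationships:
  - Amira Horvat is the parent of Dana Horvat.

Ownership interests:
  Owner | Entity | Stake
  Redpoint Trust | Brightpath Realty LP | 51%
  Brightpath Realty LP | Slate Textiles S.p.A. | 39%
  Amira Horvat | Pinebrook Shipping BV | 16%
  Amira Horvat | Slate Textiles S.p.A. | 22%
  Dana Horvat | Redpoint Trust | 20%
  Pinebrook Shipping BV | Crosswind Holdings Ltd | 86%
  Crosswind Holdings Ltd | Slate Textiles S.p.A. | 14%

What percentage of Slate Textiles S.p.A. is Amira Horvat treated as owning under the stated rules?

By parent–child attribution (R3), Amira Horvat is treated as owning Dana Horvat's 20% interest in Redpoint Trust.
Chain via Pinebrook Shipping BV → Crosswind Holdings Ltd (R1): 16% × 86% × 14% = 1.9264% of Slate Textiles S.p.A.
Direct interest in Slate Textiles S.p.A: 22%.
Chain via Redpoint Trust → Brightpath Realty LP (R1): 20% × 51% × 39% = 3.978% of Slate Textiles S.p.A.
Aggregating (R2): 1.9264% + 22% + 3.978% = 27.9044%.

27.9044%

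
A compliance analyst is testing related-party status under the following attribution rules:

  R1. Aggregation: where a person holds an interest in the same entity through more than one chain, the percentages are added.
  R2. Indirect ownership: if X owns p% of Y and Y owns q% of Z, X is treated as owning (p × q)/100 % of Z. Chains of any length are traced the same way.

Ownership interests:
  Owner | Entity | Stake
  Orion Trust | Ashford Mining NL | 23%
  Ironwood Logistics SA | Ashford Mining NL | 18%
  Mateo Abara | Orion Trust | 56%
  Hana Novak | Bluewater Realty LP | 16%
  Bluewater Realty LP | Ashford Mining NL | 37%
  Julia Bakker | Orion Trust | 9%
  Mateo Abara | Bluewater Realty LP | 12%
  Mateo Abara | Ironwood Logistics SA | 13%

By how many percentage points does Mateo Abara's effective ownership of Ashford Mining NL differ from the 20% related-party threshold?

Chain via Orion Trust (R2): 56% × 23% = 12.88% of Ashford Mining NL.
Chain via Bluewater Realty LP (R2): 12% × 37% = 4.44% of Ashford Mining NL.
Chain via Ironwood Logistics SA (R2): 13% × 18% = 2.34% of Ashford Mining NL.
Aggregating (R1): 12.88% + 4.44% + 2.34% = 19.66%.
19.66% falls short of the 20% threshold by 0.34 percentage points.

0.34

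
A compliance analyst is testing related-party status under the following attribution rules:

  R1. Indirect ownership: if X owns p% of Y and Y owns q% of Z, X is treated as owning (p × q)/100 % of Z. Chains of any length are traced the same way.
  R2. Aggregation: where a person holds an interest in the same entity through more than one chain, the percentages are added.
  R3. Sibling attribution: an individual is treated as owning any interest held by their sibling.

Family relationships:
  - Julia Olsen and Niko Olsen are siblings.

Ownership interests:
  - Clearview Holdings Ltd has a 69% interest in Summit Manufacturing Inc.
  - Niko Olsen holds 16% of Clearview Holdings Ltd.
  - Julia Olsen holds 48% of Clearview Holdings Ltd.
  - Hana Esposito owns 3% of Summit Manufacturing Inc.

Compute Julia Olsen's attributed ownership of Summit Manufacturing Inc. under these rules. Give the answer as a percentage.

By sibling attribution (R3), Julia Olsen is treated as also owning Niko Olsen's interest in Clearview Holdings Ltd, giving 48% + 16% = 64%.
Chain via Clearview Holdings Ltd (R1): 64% × 69% = 44.16% of Summit Manufacturing Inc.

44.16%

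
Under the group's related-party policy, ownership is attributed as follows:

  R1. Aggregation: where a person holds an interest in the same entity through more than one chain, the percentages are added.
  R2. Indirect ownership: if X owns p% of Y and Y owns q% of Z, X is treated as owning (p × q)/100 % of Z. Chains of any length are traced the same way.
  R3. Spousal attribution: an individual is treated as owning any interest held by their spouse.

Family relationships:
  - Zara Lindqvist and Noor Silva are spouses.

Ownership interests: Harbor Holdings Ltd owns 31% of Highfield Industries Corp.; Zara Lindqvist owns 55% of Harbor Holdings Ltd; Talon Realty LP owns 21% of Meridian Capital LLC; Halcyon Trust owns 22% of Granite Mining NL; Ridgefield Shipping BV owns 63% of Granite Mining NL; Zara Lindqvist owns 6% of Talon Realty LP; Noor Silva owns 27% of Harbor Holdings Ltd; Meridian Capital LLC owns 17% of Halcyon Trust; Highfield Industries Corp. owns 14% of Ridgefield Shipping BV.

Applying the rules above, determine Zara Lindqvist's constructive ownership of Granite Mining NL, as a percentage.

2.289168%

By spousal attribution (R3), Zara Lindqvist is treated as also owning Noor Silva's interest in Harbor Holdings Ltd, giving 55% + 27% = 82%.
Chain via Harbor Holdings Ltd → Highfield Industries Corp. → Ridgefield Shipping BV (R2): 82% × 31% × 14% × 63% = 2.242044% of Granite Mining NL.
Chain via Talon Realty LP → Meridian Capital LLC → Halcyon Trust (R2): 6% × 21% × 17% × 22% = 0.047124% of Granite Mining NL.
Aggregating (R1): 2.242044% + 0.047124% = 2.289168%.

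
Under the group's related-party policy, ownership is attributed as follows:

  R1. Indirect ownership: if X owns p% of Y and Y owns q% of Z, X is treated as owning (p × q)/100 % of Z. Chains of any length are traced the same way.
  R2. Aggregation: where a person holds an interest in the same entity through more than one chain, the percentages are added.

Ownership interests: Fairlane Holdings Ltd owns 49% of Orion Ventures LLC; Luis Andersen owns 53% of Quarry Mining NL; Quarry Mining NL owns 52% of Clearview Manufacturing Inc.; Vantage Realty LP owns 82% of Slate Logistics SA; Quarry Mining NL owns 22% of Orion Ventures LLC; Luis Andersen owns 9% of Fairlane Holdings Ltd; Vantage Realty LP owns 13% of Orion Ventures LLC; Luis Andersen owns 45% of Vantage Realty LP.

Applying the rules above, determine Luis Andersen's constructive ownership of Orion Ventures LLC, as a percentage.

21.92%

Chain via Vantage Realty LP (R1): 45% × 13% = 5.85% of Orion Ventures LLC.
Chain via Fairlane Holdings Ltd (R1): 9% × 49% = 4.41% of Orion Ventures LLC.
Chain via Quarry Mining NL (R1): 53% × 22% = 11.66% of Orion Ventures LLC.
Aggregating (R2): 5.85% + 4.41% + 11.66% = 21.92%.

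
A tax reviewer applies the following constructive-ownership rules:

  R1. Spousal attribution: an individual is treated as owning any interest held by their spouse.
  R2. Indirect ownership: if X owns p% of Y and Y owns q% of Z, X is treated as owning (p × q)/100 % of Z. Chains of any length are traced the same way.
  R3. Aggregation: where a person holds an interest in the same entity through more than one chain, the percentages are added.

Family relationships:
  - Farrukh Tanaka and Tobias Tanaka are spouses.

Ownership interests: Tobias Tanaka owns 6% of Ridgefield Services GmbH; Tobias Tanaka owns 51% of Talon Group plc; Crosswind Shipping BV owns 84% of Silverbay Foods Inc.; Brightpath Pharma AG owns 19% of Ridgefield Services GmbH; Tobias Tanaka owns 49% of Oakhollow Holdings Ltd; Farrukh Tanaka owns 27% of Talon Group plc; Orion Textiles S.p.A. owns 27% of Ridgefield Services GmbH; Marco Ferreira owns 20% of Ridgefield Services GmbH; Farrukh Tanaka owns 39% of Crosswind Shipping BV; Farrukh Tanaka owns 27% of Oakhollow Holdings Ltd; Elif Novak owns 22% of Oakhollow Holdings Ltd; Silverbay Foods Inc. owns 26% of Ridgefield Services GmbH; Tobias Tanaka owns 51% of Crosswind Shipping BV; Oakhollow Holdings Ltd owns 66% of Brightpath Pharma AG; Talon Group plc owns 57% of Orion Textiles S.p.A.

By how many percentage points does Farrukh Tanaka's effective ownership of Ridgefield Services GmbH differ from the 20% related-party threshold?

27.1906

By spousal attribution (R1), Farrukh Tanaka is treated as also owning Tobias Tanaka's interest in Oakhollow Holdings Ltd, giving 27% + 49% = 76%.
By spousal attribution (R1), Farrukh Tanaka is treated as also owning Tobias Tanaka's interest in Talon Group plc, giving 27% + 51% = 78%.
By spousal attribution (R1), Farrukh Tanaka is treated as also owning Tobias Tanaka's interest in Crosswind Shipping BV, giving 39% + 51% = 90%.
By spousal attribution (R1), Farrukh Tanaka is treated as owning Tobias Tanaka's 6% interest in Ridgefield Services GmbH.
Chain via Oakhollow Holdings Ltd → Brightpath Pharma AG (R2): 76% × 66% × 19% = 9.5304% of Ridgefield Services GmbH.
Chain via Talon Group plc → Orion Textiles S.p.A. (R2): 78% × 57% × 27% = 12.0042% of Ridgefield Services GmbH.
Chain via Crosswind Shipping BV → Silverbay Foods Inc. (R2): 90% × 84% × 26% = 19.656% of Ridgefield Services GmbH.
Direct interest in Ridgefield Services GmbH: 6%.
Aggregating (R3): 9.5304% + 12.0042% + 19.656% + 6% = 47.1906%.
47.1906% exceeds the 20% threshold by 27.1906 percentage points.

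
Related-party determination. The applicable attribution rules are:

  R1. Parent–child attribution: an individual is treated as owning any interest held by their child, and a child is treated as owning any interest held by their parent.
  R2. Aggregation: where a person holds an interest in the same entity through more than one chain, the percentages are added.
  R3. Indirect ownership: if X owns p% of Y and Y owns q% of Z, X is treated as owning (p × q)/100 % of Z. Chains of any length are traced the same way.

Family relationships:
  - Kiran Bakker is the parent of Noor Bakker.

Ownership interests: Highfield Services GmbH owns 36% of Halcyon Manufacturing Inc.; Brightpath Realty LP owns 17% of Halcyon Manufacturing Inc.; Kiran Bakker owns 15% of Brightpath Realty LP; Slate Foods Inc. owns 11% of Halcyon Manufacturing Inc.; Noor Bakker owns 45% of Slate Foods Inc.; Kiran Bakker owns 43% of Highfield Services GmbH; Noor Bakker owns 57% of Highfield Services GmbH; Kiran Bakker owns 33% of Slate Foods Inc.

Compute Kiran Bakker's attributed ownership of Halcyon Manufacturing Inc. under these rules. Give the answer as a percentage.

47.13%

By parent–child attribution (R1), Kiran Bakker is treated as also owning Noor Bakker's interest in Slate Foods Inc, giving 33% + 45% = 78%.
By parent–child attribution (R1), Kiran Bakker is treated as also owning Noor Bakker's interest in Highfield Services GmbH, giving 43% + 57% = 100%.
Chain via Slate Foods Inc. (R3): 78% × 11% = 8.58% of Halcyon Manufacturing Inc.
Chain via Brightpath Realty LP (R3): 15% × 17% = 2.55% of Halcyon Manufacturing Inc.
Chain via Highfield Services GmbH (R3): 100% × 36% = 36% of Halcyon Manufacturing Inc.
Aggregating (R2): 8.58% + 2.55% + 36% = 47.13%.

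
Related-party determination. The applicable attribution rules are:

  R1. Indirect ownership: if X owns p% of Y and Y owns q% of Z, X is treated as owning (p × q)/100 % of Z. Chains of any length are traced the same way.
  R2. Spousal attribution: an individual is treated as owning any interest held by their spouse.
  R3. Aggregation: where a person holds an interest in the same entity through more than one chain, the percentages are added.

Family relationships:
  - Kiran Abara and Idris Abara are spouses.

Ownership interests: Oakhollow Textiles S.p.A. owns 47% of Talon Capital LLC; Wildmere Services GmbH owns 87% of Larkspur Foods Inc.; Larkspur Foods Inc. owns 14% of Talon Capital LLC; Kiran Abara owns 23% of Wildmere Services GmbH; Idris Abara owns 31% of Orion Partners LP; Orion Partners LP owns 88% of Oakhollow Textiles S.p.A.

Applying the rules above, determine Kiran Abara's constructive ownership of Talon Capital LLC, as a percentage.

By spousal attribution (R2), Kiran Abara is treated as owning Idris Abara's 31% interest in Orion Partners LP.
Chain via Wildmere Services GmbH → Larkspur Foods Inc. (R1): 23% × 87% × 14% = 2.8014% of Talon Capital LLC.
Chain via Orion Partners LP → Oakhollow Textiles S.p.A. (R1): 31% × 88% × 47% = 12.8216% of Talon Capital LLC.
Aggregating (R3): 2.8014% + 12.8216% = 15.623%.

15.623%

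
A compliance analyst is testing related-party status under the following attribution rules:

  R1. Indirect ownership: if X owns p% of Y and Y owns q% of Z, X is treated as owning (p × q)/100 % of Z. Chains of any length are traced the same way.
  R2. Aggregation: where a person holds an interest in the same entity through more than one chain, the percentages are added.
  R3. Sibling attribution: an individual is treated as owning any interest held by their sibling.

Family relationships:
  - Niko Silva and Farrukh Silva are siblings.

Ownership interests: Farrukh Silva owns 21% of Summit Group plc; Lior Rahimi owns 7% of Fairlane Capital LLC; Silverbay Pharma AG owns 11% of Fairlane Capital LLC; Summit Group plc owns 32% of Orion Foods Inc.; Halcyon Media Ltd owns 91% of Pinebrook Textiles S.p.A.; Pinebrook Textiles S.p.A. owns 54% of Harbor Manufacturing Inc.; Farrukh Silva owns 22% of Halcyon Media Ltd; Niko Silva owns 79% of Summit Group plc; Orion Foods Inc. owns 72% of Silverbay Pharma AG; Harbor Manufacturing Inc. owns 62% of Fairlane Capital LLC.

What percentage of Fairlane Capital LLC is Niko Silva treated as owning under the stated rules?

By sibling attribution (R3), Niko Silva is treated as also owning Farrukh Silva's interest in Summit Group plc, giving 79% + 21% = 100%.
By sibling attribution (R3), Niko Silva is treated as owning Farrukh Silva's 22% interest in Halcyon Media Ltd.
Chain via Summit Group plc → Orion Foods Inc. → Silverbay Pharma AG (R1): 100% × 32% × 72% × 11% = 2.5344% of Fairlane Capital LLC.
Chain via Halcyon Media Ltd → Pinebrook Textiles S.p.A. → Harbor Manufacturing Inc. (R1): 22% × 91% × 54% × 62% = 6.702696% of Fairlane Capital LLC.
Aggregating (R2): 2.5344% + 6.702696% = 9.237096%.

9.237096%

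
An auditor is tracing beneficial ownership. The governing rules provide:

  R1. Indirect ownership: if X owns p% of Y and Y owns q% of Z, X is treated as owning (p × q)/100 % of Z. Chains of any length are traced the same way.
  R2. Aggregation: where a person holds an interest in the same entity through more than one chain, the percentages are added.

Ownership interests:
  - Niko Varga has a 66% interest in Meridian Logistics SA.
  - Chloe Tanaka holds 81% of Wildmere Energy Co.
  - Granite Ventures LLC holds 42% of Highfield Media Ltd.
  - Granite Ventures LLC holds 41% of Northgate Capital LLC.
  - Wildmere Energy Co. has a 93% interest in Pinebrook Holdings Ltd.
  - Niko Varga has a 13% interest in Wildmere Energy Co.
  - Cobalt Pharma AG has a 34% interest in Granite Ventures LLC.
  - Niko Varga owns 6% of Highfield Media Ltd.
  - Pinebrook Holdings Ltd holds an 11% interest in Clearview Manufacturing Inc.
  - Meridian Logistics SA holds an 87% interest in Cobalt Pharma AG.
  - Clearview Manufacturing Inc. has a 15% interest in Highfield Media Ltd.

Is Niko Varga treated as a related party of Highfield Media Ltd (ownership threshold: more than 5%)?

Chain via Wildmere Energy Co. → Pinebrook Holdings Ltd → Clearview Manufacturing Inc. (R1): 13% × 93% × 11% × 15% = 0.199485% of Highfield Media Ltd.
Chain via Meridian Logistics SA → Cobalt Pharma AG → Granite Ventures LLC (R1): 66% × 87% × 34% × 42% = 8.199576% of Highfield Media Ltd.
Direct interest in Highfield Media Ltd: 6%.
Aggregating (R2): 0.199485% + 8.199576% + 6% = 14.399061%.
14.399061% exceeds the 5% threshold, so Niko is a related party to Highfield Media Ltd.

Yes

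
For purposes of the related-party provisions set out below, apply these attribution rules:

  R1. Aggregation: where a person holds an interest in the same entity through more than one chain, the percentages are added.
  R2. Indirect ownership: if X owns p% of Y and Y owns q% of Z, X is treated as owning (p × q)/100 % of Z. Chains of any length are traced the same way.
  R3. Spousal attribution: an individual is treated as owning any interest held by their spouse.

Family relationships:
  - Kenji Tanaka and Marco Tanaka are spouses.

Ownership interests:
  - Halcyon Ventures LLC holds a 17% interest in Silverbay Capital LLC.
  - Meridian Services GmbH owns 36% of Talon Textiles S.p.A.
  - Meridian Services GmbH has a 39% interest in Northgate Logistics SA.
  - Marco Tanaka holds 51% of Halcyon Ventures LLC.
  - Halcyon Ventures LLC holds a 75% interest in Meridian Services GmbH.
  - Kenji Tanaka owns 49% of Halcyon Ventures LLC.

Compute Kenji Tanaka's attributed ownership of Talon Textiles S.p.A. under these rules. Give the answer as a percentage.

By spousal attribution (R3), Kenji Tanaka is treated as also owning Marco Tanaka's interest in Halcyon Ventures LLC, giving 49% + 51% = 100%.
Chain via Halcyon Ventures LLC → Meridian Services GmbH (R2): 100% × 75% × 36% = 27% of Talon Textiles S.p.A.

27%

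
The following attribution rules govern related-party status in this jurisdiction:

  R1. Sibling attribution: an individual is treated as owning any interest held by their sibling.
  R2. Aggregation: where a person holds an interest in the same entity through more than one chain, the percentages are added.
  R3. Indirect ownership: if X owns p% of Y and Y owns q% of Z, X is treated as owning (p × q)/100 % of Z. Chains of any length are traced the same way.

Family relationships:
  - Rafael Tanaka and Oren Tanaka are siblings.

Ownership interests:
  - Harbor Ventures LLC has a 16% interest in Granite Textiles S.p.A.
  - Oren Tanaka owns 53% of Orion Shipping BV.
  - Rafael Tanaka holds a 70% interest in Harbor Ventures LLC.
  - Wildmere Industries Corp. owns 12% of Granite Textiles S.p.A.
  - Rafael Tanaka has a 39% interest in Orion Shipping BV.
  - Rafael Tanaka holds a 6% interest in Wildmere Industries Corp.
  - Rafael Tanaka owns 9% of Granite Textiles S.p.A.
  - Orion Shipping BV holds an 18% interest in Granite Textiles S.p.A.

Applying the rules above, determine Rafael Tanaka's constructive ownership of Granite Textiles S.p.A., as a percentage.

By sibling attribution (R1), Rafael Tanaka is treated as also owning Oren Tanaka's interest in Orion Shipping BV, giving 39% + 53% = 92%.
Chain via Orion Shipping BV (R3): 92% × 18% = 16.56% of Granite Textiles S.p.A.
Chain via Wildmere Industries Corp. (R3): 6% × 12% = 0.72% of Granite Textiles S.p.A.
Chain via Harbor Ventures LLC (R3): 70% × 16% = 11.2% of Granite Textiles S.p.A.
Direct interest in Granite Textiles S.p.A: 9%.
Aggregating (R2): 16.56% + 0.72% + 11.2% + 9% = 37.48%.

37.48%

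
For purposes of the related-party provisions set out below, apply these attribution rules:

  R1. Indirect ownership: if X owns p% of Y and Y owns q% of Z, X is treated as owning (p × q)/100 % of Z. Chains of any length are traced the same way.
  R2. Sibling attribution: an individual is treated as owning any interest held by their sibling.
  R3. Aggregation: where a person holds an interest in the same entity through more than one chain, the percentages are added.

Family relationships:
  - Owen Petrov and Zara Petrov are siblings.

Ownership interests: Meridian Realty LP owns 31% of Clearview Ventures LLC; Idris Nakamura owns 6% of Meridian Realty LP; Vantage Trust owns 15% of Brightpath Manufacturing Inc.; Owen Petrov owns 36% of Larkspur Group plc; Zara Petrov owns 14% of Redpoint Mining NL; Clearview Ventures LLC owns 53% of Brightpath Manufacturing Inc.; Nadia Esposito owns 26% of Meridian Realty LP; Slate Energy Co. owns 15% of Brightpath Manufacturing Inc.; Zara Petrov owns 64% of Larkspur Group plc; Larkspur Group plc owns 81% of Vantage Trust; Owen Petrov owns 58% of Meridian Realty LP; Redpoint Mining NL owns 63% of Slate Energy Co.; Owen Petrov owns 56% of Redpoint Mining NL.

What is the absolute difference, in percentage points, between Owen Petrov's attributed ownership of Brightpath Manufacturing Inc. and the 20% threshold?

By sibling attribution (R2), Owen Petrov is treated as also owning Zara Petrov's interest in Larkspur Group plc, giving 36% + 64% = 100%.
By sibling attribution (R2), Owen Petrov is treated as also owning Zara Petrov's interest in Redpoint Mining NL, giving 56% + 14% = 70%.
Chain via Meridian Realty LP → Clearview Ventures LLC (R1): 58% × 31% × 53% = 9.5294% of Brightpath Manufacturing Inc.
Chain via Larkspur Group plc → Vantage Trust (R1): 100% × 81% × 15% = 12.15% of Brightpath Manufacturing Inc.
Chain via Redpoint Mining NL → Slate Energy Co. (R1): 70% × 63% × 15% = 6.615% of Brightpath Manufacturing Inc.
Aggregating (R3): 9.5294% + 12.15% + 6.615% = 28.2944%.
28.2944% exceeds the 20% threshold by 8.2944 percentage points.

8.2944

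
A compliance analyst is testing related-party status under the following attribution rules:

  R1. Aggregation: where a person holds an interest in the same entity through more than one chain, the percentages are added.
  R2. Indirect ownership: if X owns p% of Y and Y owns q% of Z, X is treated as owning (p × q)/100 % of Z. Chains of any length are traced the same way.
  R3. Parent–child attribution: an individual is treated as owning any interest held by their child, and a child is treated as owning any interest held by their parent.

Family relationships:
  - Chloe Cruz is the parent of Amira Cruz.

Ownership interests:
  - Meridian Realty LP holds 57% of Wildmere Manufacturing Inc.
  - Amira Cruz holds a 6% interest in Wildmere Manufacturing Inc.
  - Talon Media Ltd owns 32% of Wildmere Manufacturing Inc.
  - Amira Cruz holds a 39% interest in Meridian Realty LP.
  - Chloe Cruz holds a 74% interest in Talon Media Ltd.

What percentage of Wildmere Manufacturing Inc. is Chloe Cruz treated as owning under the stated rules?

51.91%

By parent–child attribution (R3), Chloe Cruz is treated as owning Amira Cruz's 39% interest in Meridian Realty LP.
By parent–child attribution (R3), Chloe Cruz is treated as owning Amira Cruz's 6% interest in Wildmere Manufacturing Inc.
Chain via Talon Media Ltd (R2): 74% × 32% = 23.68% of Wildmere Manufacturing Inc.
Chain via Meridian Realty LP (R2): 39% × 57% = 22.23% of Wildmere Manufacturing Inc.
Direct interest in Wildmere Manufacturing Inc: 6%.
Aggregating (R1): 23.68% + 22.23% + 6% = 51.91%.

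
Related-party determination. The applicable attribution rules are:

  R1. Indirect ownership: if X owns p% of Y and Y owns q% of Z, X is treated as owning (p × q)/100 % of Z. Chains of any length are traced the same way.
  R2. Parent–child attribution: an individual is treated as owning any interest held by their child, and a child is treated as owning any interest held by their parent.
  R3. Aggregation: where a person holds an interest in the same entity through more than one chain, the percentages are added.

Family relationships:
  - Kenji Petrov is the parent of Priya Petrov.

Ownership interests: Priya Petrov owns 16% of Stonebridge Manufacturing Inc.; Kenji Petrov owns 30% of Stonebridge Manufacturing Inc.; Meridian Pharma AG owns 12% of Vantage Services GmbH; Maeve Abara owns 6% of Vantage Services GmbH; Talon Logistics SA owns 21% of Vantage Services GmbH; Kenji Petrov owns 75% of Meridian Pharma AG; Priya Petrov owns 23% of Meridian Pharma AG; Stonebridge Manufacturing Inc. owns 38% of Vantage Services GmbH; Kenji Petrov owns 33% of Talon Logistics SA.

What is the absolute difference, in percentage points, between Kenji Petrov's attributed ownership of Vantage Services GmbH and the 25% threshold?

11.17

By parent–child attribution (R2), Kenji Petrov is treated as also owning Priya Petrov's interest in Meridian Pharma AG, giving 75% + 23% = 98%.
By parent–child attribution (R2), Kenji Petrov is treated as also owning Priya Petrov's interest in Stonebridge Manufacturing Inc, giving 30% + 16% = 46%.
Chain via Talon Logistics SA (R1): 33% × 21% = 6.93% of Vantage Services GmbH.
Chain via Meridian Pharma AG (R1): 98% × 12% = 11.76% of Vantage Services GmbH.
Chain via Stonebridge Manufacturing Inc. (R1): 46% × 38% = 17.48% of Vantage Services GmbH.
Aggregating (R3): 6.93% + 11.76% + 17.48% = 36.17%.
36.17% exceeds the 25% threshold by 11.17 percentage points.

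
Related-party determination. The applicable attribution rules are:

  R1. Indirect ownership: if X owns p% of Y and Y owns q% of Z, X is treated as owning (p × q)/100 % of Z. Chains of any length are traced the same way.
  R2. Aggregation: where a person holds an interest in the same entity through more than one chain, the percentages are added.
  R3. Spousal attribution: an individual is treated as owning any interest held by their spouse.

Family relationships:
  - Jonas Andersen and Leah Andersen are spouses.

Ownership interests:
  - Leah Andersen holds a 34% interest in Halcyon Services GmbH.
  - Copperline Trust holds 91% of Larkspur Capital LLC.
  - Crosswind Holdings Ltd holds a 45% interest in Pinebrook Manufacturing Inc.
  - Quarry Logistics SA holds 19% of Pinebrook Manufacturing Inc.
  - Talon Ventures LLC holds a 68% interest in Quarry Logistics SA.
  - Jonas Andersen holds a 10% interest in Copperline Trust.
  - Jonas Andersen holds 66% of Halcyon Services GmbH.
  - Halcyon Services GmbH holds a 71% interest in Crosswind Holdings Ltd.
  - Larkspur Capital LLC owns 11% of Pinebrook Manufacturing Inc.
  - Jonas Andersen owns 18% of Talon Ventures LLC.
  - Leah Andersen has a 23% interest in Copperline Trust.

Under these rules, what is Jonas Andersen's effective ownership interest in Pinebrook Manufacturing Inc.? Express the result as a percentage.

37.5789%

By spousal attribution (R3), Jonas Andersen is treated as also owning Leah Andersen's interest in Halcyon Services GmbH, giving 66% + 34% = 100%.
By spousal attribution (R3), Jonas Andersen is treated as also owning Leah Andersen's interest in Copperline Trust, giving 10% + 23% = 33%.
Chain via Halcyon Services GmbH → Crosswind Holdings Ltd (R1): 100% × 71% × 45% = 31.95% of Pinebrook Manufacturing Inc.
Chain via Talon Ventures LLC → Quarry Logistics SA (R1): 18% × 68% × 19% = 2.3256% of Pinebrook Manufacturing Inc.
Chain via Copperline Trust → Larkspur Capital LLC (R1): 33% × 91% × 11% = 3.3033% of Pinebrook Manufacturing Inc.
Aggregating (R2): 31.95% + 2.3256% + 3.3033% = 37.5789%.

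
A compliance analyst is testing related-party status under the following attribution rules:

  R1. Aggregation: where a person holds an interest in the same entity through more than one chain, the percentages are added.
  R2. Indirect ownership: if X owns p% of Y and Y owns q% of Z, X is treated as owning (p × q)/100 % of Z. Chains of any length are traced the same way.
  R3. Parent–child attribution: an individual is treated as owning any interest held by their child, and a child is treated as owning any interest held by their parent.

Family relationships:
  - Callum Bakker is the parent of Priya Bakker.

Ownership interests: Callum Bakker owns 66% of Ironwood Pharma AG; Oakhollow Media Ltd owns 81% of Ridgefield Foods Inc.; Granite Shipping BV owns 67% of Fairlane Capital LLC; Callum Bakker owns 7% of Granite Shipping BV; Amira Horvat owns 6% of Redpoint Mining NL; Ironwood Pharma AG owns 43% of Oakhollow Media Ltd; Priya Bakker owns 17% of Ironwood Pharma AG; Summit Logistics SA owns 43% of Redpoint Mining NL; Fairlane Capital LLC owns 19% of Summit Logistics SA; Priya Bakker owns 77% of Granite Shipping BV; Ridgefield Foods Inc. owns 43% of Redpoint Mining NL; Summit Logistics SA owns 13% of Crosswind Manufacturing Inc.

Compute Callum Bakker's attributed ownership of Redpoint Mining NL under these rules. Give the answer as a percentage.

By parent–child attribution (R3), Callum Bakker is treated as also owning Priya Bakker's interest in Ironwood Pharma AG, giving 66% + 17% = 83%.
By parent–child attribution (R3), Callum Bakker is treated as also owning Priya Bakker's interest in Granite Shipping BV, giving 7% + 77% = 84%.
Chain via Ironwood Pharma AG → Oakhollow Media Ltd → Ridgefield Foods Inc. (R2): 83% × 43% × 81% × 43% = 12.430827% of Redpoint Mining NL.
Chain via Granite Shipping BV → Fairlane Capital LLC → Summit Logistics SA (R2): 84% × 67% × 19% × 43% = 4.598076% of Redpoint Mining NL.
Aggregating (R1): 12.430827% + 4.598076% = 17.028903%.

17.028903%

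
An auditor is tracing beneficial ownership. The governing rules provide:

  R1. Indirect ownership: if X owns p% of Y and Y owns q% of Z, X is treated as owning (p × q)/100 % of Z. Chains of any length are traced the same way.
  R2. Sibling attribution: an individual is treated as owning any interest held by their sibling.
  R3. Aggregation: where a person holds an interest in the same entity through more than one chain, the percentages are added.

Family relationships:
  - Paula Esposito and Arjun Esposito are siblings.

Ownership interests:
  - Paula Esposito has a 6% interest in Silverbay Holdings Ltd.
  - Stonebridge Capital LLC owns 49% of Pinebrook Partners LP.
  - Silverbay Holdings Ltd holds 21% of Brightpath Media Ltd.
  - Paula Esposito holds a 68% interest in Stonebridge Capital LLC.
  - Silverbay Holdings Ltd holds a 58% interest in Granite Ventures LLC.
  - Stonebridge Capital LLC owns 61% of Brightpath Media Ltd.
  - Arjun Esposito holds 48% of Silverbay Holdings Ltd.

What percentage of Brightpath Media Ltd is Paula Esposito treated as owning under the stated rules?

52.82%

By sibling attribution (R2), Paula Esposito is treated as also owning Arjun Esposito's interest in Silverbay Holdings Ltd, giving 6% + 48% = 54%.
Chain via Silverbay Holdings Ltd (R1): 54% × 21% = 11.34% of Brightpath Media Ltd.
Chain via Stonebridge Capital LLC (R1): 68% × 61% = 41.48% of Brightpath Media Ltd.
Aggregating (R3): 11.34% + 41.48% = 52.82%.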